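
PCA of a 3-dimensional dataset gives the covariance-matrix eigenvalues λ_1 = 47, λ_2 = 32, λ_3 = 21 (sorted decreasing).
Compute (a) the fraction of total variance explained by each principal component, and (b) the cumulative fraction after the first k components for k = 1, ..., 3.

Step 1 — total variance = trace(Sigma) = Σ λ_i = 47 + 32 + 21 = 100.

Step 2 — fraction explained by component i = λ_i / Σ λ:
  PC1: 47/100 = 0.47
  PC2: 32/100 = 0.32
  PC3: 21/100 = 0.21

Step 3 — cumulative fraction after k components = (λ_1 + ... + λ_k) / Σ λ:
  k = 1: 47/100 = 0.47
  k = 2: (47 + 32)/100 = 79/100 = 0.79
  k = 3: (47 + 32 + 21)/100 = 100/100 = 1

Summary (fraction, with percent):

explained: PC1 0.47 (47%), PC2 0.32 (32%), PC3 0.21 (21%);  cumulative: 0.47, 0.79, 1


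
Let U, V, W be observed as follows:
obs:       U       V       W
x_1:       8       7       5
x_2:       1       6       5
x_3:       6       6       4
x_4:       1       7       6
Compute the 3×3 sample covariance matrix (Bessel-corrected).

Step 1 — column means:
  mean(U) = (8 + 1 + 6 + 1) / 4 = 16/4 = 4
  mean(V) = (7 + 6 + 6 + 7) / 4 = 26/4 = 6.5
  mean(W) = (5 + 5 + 4 + 6) / 4 = 20/4 = 5

Step 2 — sample covariance S[i,j] = (1/(n-1)) · Σ_k (x_{k,i} - mean_i) · (x_{k,j} - mean_j), with n-1 = 3.
  S[U,U] = ((4)·(4) + (-3)·(-3) + (2)·(2) + (-3)·(-3)) / 3 = 38/3 = 12.6667
  S[U,V] = ((4)·(0.5) + (-3)·(-0.5) + (2)·(-0.5) + (-3)·(0.5)) / 3 = 1/3 = 0.3333
  S[U,W] = ((4)·(0) + (-3)·(0) + (2)·(-1) + (-3)·(1)) / 3 = -5/3 = -1.6667
  S[V,V] = ((0.5)·(0.5) + (-0.5)·(-0.5) + (-0.5)·(-0.5) + (0.5)·(0.5)) / 3 = 1/3 = 0.3333
  S[V,W] = ((0.5)·(0) + (-0.5)·(0) + (-0.5)·(-1) + (0.5)·(1)) / 3 = 1/3 = 0.3333
  S[W,W] = ((0)·(0) + (0)·(0) + (-1)·(-1) + (1)·(1)) / 3 = 2/3 = 0.6667

S is symmetric (S[j,i] = S[i,j]). Assembling:

S = [[12.6667, 0.3333, -1.6667],
 [0.3333, 0.3333, 0.3333],
 [-1.6667, 0.3333, 0.6667]]


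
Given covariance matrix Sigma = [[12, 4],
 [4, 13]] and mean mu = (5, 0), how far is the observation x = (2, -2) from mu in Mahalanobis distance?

Step 1 — centre the observation: (x - mu) = (-3, -2).

Step 2 — invert Sigma. det(Sigma) = 12·13 - (4)² = 140.
  Sigma^{-1} = (1/det) · [[d, -b], [-b, a]] = [[0.0929, -0.0286],
 [-0.0286, 0.0857]].

Step 3 — form the quadratic (x - mu)^T · Sigma^{-1} · (x - mu):
  Sigma^{-1} · (x - mu) = (-0.2214, -0.0857).
  (x - mu)^T · [Sigma^{-1} · (x - mu)] = (-3)·(-0.2214) + (-2)·(-0.0857) = 0.8357.

Step 4 — take square root: d = √(0.8357) ≈ 0.9142.

d(x, mu) = √(0.8357) ≈ 0.9142


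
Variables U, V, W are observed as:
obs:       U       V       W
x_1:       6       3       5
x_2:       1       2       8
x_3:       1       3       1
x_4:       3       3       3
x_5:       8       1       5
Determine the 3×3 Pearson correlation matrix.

Step 1 — column means:
  mean(U) = (6 + 1 + 1 + 3 + 8) / 5 = 19/5 = 3.8
  mean(V) = (3 + 2 + 3 + 3 + 1) / 5 = 12/5 = 2.4
  mean(W) = (5 + 8 + 1 + 3 + 5) / 5 = 22/5 = 4.4

Step 2 — sample variances and covariances s[i,j] = (1/(n-1)) · Σ_k (x_{k,i} - mean_i) · (x_{k,j} - mean_j), with n-1 = 4:
  s[U,U] = ((2.2)·(2.2) + (-2.8)·(-2.8) + (-2.8)·(-2.8) + (-0.8)·(-0.8) + (4.2)·(4.2)) / 4 = 38.8/4 = 9.7
  s[U,V] = ((2.2)·(0.6) + (-2.8)·(-0.4) + (-2.8)·(0.6) + (-0.8)·(0.6) + (4.2)·(-1.4)) / 4 = -5.6/4 = -1.4
  s[U,W] = ((2.2)·(0.6) + (-2.8)·(3.6) + (-2.8)·(-3.4) + (-0.8)·(-1.4) + (4.2)·(0.6)) / 4 = 4.4/4 = 1.1
  s[V,V] = ((0.6)·(0.6) + (-0.4)·(-0.4) + (0.6)·(0.6) + (0.6)·(0.6) + (-1.4)·(-1.4)) / 4 = 3.2/4 = 0.8
  s[V,W] = ((0.6)·(0.6) + (-0.4)·(3.6) + (0.6)·(-3.4) + (0.6)·(-1.4) + (-1.4)·(0.6)) / 4 = -4.8/4 = -1.2
  s[W,W] = ((0.6)·(0.6) + (3.6)·(3.6) + (-3.4)·(-3.4) + (-1.4)·(-1.4) + (0.6)·(0.6)) / 4 = 27.2/4 = 6.8
  Sample standard deviations s_i = √(s[i,i]):
  s(U) = √(9.7) = 3.1145
  s(V) = √(0.8) = 0.8944
  s(W) = √(6.8) = 2.6077

Step 3 — r_{ij} = s_{ij} / (s_i · s_j):
  r[U,U] = 1 (diagonal).
  r[U,V] = -1.4 / (3.1145 · 0.8944) = -1.4 / 2.7857 = -0.5026
  r[U,W] = 1.1 / (3.1145 · 2.6077) = 1.1 / 8.1216 = 0.1354
  r[V,V] = 1 (diagonal).
  r[V,W] = -1.2 / (0.8944 · 2.6077) = -1.2 / 2.3324 = -0.5145
  r[W,W] = 1 (diagonal).

R is symmetric with unit diagonal. Assembling:

R = [[1, -0.5026, 0.1354],
 [-0.5026, 1, -0.5145],
 [0.1354, -0.5145, 1]]


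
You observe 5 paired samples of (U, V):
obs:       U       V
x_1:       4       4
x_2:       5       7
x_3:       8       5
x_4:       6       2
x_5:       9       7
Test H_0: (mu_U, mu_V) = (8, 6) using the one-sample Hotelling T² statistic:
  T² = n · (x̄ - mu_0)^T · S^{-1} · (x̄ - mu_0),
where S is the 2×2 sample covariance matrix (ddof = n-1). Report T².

Step 1 — sample mean vector:
  mean(U) = (4 + 5 + 8 + 6 + 9) / 5 = 32/5 = 6.4
  mean(V) = (4 + 7 + 5 + 2 + 7) / 5 = 25/5 = 5
  x̄ = (6.4, 5),  deviation x̄ - mu_0 = (6.4, 5) - (8, 6) = (-1.6, -1).

Step 2 — sample covariance matrix, S[i,j] = (1/(n-1)) · Σ_k (x_{k,i} - mean_i) · (x_{k,j} - mean_j), divisor n-1 = 4:
  S[U,U] = ((-2.4)·(-2.4) + (-1.4)·(-1.4) + (1.6)·(1.6) + (-0.4)·(-0.4) + (2.6)·(2.6)) / 4 = 17.2/4 = 4.3
  S[U,V] = ((-2.4)·(-1) + (-1.4)·(2) + (1.6)·(0) + (-0.4)·(-3) + (2.6)·(2)) / 4 = 6/4 = 1.5
  S[V,V] = ((-1)·(-1) + (2)·(2) + (0)·(0) + (-3)·(-3) + (2)·(2)) / 4 = 18/4 = 4.5
  S = [[4.3, 1.5],
 [1.5, 4.5]].

Step 3 — invert S. det(S) = 4.3·4.5 - (1.5)² = 17.1.
  S^{-1} = (1/det) · [[d, -b], [-b, a]] = [[0.2632, -0.0877],
 [-0.0877, 0.2515]].

Step 4 — quadratic form (x̄ - mu_0)^T · S^{-1} · (x̄ - mu_0):
  S^{-1} · (x̄ - mu_0) = (-0.3333, -0.1111),
  (x̄ - mu_0)^T · [...] = (-1.6)·(-0.3333) + (-1)·(-0.1111) = 0.6444.

Step 5 — scale by n: T² = 5 · 0.6444 = 3.2222.

T² ≈ 3.2222


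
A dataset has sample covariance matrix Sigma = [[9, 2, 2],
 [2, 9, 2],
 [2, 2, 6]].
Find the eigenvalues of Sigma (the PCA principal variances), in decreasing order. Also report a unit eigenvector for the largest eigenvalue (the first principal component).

Step 1 — characteristic polynomial p(λ) = det(λI - Sigma) = λ³ - tr·λ² + c_1·λ - det, where tr = trace, c_1 = sum of the principal 2×2 minors, det = det(Sigma):
  tr = 9 + 9 + 6 = 24,
  c_1 = (9·9 - (2)²) + (9·6 - (2)²) + (9·6 - (2)²) = 77 + 50 + 50 = 177,
  det = 9·(9·6 - (2)²) - (2)·((2)·6 - (2)·(2)) + (2)·((2)·(2) - 9·(2)) = 9·(50) - (2)·(8) + (2)·(-14) = 406.
  So p(λ) = λ³ - 24λ² + 177λ - 406.
Step 2 — look for an integer root (rational root theorem: any rational root is an integer divisor of 406). Testing λ = 7:
  p(7) = 343 - 1176 + 1239 - 406 = 0  ✓
  Dividing out (λ - 7): p(λ) = (λ - 7)(λ² - 17λ + 58).
Step 3 — remaining eigenvalues from the quadratic λ² - 17λ + 58 = 0:
  Δ = 17² - 4·58 = 289 - 232 = 57,  λ = (17 ± √57)/2 = (17 ± 7.5498)/2 ≈ 12.2749 or 4.7251.
  Sorted: λ_1 = 12.2749,  λ_2 = 7,  λ_3 = 4.7251  (check: sum = 24 = tr ✓).

Step 4 — unit eigenvector for λ_1 ≈ 12.2749: v spans the null space of (Sigma - λ_1 I), whose rows are
  r_1 = (-3.2749, 2, 2),  r_2 = (2, -3.2749, 2),  r_3 = (2, 2, -6.2749).
  v is orthogonal to every row, so take v ∝ r_1 × r_2 = ((2)·(2) - (2)·(-3.2749), (2)·(2) - (-3.2749)·(2), (-3.2749)·(-3.2749) - (2)·(2)) ≈ (10.5498, 10.5498, 6.7251).
  Let u = (10.5498, 10.5498, 6.7251).
  ||u|| = √((10.5498)² + (10.5498)² + (6.7251)²) = √(267.8248) ≈ 16.3654,  v_1 = u/||u|| ≈ (0.6446, 0.6446, 0.4109) (||v_1|| = 1).

λ_1 = 12.2749,  λ_2 = 7,  λ_3 = 4.7251;  v_1 ≈ (0.6446, 0.6446, 0.4109)


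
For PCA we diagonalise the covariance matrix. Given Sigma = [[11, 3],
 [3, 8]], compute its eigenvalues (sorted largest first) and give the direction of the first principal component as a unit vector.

Step 1 — characteristic polynomial of 2×2 Sigma:
  det(Sigma - λI) = λ² - trace · λ + det = 0.
  trace = 11 + 8 = 19, det = 11·8 - (3)² = 79.
Step 2 — discriminant:
  Δ = trace² - 4·det = 361 - 316 = 45.
Step 3 — eigenvalues:
  λ = (trace ± √Δ)/2 = (19 ± 6.7082)/2,
  λ_1 = 12.8541,  λ_2 = 6.1459.

Step 4 — unit eigenvector for λ_1: solve (Sigma - λ_1 I)v = 0. First row:
  (11 - 12.8541)·v_x + (3)·v_y = 0, i.e. (-1.8541)·v_x + (3)·v_y = 0,
  so v ∝ (b, λ_1 - a) = (3, 1.8541) = u.
  ||u|| = √((3)² + (1.8541)²) = √(12.4377) ≈ 3.5267,
  v_1 = u/||u|| ≈ (0.8507, 0.5257) (||v_1|| = 1).

λ_1 = 12.8541,  λ_2 = 6.1459;  v_1 ≈ (0.8507, 0.5257)


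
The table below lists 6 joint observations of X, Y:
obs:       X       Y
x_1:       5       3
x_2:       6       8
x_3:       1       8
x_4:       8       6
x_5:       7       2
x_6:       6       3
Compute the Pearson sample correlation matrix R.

Step 1 — column means:
  mean(X) = (5 + 6 + 1 + 8 + 7 + 6) / 6 = 33/6 = 5.5
  mean(Y) = (3 + 8 + 8 + 6 + 2 + 3) / 6 = 30/6 = 5

Step 2 — sample variances and covariances s[i,j] = (1/(n-1)) · Σ_k (x_{k,i} - mean_i) · (x_{k,j} - mean_j), with n-1 = 5:
  s[X,X] = ((-0.5)·(-0.5) + (0.5)·(0.5) + (-4.5)·(-4.5) + (2.5)·(2.5) + (1.5)·(1.5) + (0.5)·(0.5)) / 5 = 29.5/5 = 5.9
  s[X,Y] = ((-0.5)·(-2) + (0.5)·(3) + (-4.5)·(3) + (2.5)·(1) + (1.5)·(-3) + (0.5)·(-2)) / 5 = -14/5 = -2.8
  s[Y,Y] = ((-2)·(-2) + (3)·(3) + (3)·(3) + (1)·(1) + (-3)·(-3) + (-2)·(-2)) / 5 = 36/5 = 7.2
  Sample standard deviations s_i = √(s[i,i]):
  s(X) = √(5.9) = 2.429
  s(Y) = √(7.2) = 2.6833

Step 3 — r_{ij} = s_{ij} / (s_i · s_j):
  r[X,X] = 1 (diagonal).
  r[X,Y] = -2.8 / (2.429 · 2.6833) = -2.8 / 6.5177 = -0.4296
  r[Y,Y] = 1 (diagonal).

R is symmetric with unit diagonal. Assembling:

R = [[1, -0.4296],
 [-0.4296, 1]]


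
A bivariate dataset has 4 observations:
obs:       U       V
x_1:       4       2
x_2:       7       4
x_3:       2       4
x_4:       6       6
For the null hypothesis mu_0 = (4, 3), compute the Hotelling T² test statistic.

Step 1 — sample mean vector:
  mean(U) = (4 + 7 + 2 + 6) / 4 = 19/4 = 4.75
  mean(V) = (2 + 4 + 4 + 6) / 4 = 16/4 = 4
  x̄ = (4.75, 4),  deviation x̄ - mu_0 = (4.75, 4) - (4, 3) = (0.75, 1).

Step 2 — sample covariance matrix, S[i,j] = (1/(n-1)) · Σ_k (x_{k,i} - mean_i) · (x_{k,j} - mean_j), divisor n-1 = 3:
  S[U,U] = ((-0.75)·(-0.75) + (2.25)·(2.25) + (-2.75)·(-2.75) + (1.25)·(1.25)) / 3 = 14.75/3 = 4.9167
  S[U,V] = ((-0.75)·(-2) + (2.25)·(0) + (-2.75)·(0) + (1.25)·(2)) / 3 = 4/3 = 1.3333
  S[V,V] = ((-2)·(-2) + (0)·(0) + (0)·(0) + (2)·(2)) / 3 = 8/3 = 2.6667
  S = [[4.9167, 1.3333],
 [1.3333, 2.6667]].

Step 3 — invert S. det(S) = 4.9167·2.6667 - (1.3333)² = 11.3333.
  S^{-1} = (1/det) · [[d, -b], [-b, a]] = [[0.2353, -0.1176],
 [-0.1176, 0.4338]].

Step 4 — quadratic form (x̄ - mu_0)^T · S^{-1} · (x̄ - mu_0):
  S^{-1} · (x̄ - mu_0) = (0.0588, 0.3456),
  (x̄ - mu_0)^T · [...] = (0.75)·(0.0588) + (1)·(0.3456) = 0.3897.

Step 5 — scale by n: T² = 4 · 0.3897 = 1.5588.

T² ≈ 1.5588


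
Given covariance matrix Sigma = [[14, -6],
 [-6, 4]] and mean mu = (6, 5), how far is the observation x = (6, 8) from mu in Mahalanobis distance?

Step 1 — centre the observation: (x - mu) = (0, 3).

Step 2 — invert Sigma. det(Sigma) = 14·4 - (-6)² = 20.
  Sigma^{-1} = (1/det) · [[d, -b], [-b, a]] = [[0.2, 0.3],
 [0.3, 0.7]].

Step 3 — form the quadratic (x - mu)^T · Sigma^{-1} · (x - mu):
  Sigma^{-1} · (x - mu) = (0.9, 2.1).
  (x - mu)^T · [Sigma^{-1} · (x - mu)] = (0)·(0.9) + (3)·(2.1) = 6.3.

Step 4 — take square root: d = √(6.3) ≈ 2.51.

d(x, mu) = √(6.3) ≈ 2.51


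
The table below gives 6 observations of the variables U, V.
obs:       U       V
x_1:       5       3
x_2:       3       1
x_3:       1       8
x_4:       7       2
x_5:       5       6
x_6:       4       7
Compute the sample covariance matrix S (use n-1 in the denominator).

Step 1 — column means:
  mean(U) = (5 + 3 + 1 + 7 + 5 + 4) / 6 = 25/6 = 4.1667
  mean(V) = (3 + 1 + 8 + 2 + 6 + 7) / 6 = 27/6 = 4.5

Step 2 — sample covariance S[i,j] = (1/(n-1)) · Σ_k (x_{k,i} - mean_i) · (x_{k,j} - mean_j), with n-1 = 5.
  S[U,U] = ((0.8333)·(0.8333) + (-1.1667)·(-1.1667) + (-3.1667)·(-3.1667) + (2.8333)·(2.8333) + (0.8333)·(0.8333) + (-0.1667)·(-0.1667)) / 5 = 20.8333/5 = 4.1667
  S[U,V] = ((0.8333)·(-1.5) + (-1.1667)·(-3.5) + (-3.1667)·(3.5) + (2.8333)·(-2.5) + (0.8333)·(1.5) + (-0.1667)·(2.5)) / 5 = -14.5/5 = -2.9
  S[V,V] = ((-1.5)·(-1.5) + (-3.5)·(-3.5) + (3.5)·(3.5) + (-2.5)·(-2.5) + (1.5)·(1.5) + (2.5)·(2.5)) / 5 = 41.5/5 = 8.3

S is symmetric (S[j,i] = S[i,j]). Assembling:

S = [[4.1667, -2.9],
 [-2.9, 8.3]]


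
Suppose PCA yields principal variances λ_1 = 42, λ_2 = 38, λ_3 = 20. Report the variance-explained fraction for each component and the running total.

Step 1 — total variance = trace(Sigma) = Σ λ_i = 42 + 38 + 20 = 100.

Step 2 — fraction explained by component i = λ_i / Σ λ:
  PC1: 42/100 = 0.42
  PC2: 38/100 = 0.38
  PC3: 20/100 = 0.2

Step 3 — cumulative fraction after k components = (λ_1 + ... + λ_k) / Σ λ:
  k = 1: 42/100 = 0.42
  k = 2: (42 + 38)/100 = 80/100 = 0.8
  k = 3: (42 + 38 + 20)/100 = 100/100 = 1

Summary (fraction, with percent):

explained: PC1 0.42 (42%), PC2 0.38 (38%), PC3 0.2 (20%);  cumulative: 0.42, 0.8, 1


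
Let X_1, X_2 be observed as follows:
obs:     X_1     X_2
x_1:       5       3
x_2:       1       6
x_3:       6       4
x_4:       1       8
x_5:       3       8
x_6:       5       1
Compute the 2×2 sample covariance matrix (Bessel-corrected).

Step 1 — column means:
  mean(X_1) = (5 + 1 + 6 + 1 + 3 + 5) / 6 = 21/6 = 3.5
  mean(X_2) = (3 + 6 + 4 + 8 + 8 + 1) / 6 = 30/6 = 5

Step 2 — sample covariance S[i,j] = (1/(n-1)) · Σ_k (x_{k,i} - mean_i) · (x_{k,j} - mean_j), with n-1 = 5.
  S[X_1,X_1] = ((1.5)·(1.5) + (-2.5)·(-2.5) + (2.5)·(2.5) + (-2.5)·(-2.5) + (-0.5)·(-0.5) + (1.5)·(1.5)) / 5 = 23.5/5 = 4.7
  S[X_1,X_2] = ((1.5)·(-2) + (-2.5)·(1) + (2.5)·(-1) + (-2.5)·(3) + (-0.5)·(3) + (1.5)·(-4)) / 5 = -23/5 = -4.6
  S[X_2,X_2] = ((-2)·(-2) + (1)·(1) + (-1)·(-1) + (3)·(3) + (3)·(3) + (-4)·(-4)) / 5 = 40/5 = 8

S is symmetric (S[j,i] = S[i,j]). Assembling:

S = [[4.7, -4.6],
 [-4.6, 8]]


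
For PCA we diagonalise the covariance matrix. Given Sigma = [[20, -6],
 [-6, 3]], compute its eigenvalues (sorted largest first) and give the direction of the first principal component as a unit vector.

Step 1 — characteristic polynomial of 2×2 Sigma:
  det(Sigma - λI) = λ² - trace · λ + det = 0.
  trace = 20 + 3 = 23, det = 20·3 - (-6)² = 24.
Step 2 — discriminant:
  Δ = trace² - 4·det = 529 - 96 = 433.
Step 3 — eigenvalues:
  λ = (trace ± √Δ)/2 = (23 ± 20.8087)/2,
  λ_1 = 21.9043,  λ_2 = 1.0957.

Step 4 — unit eigenvector for λ_1: solve (Sigma - λ_1 I)v = 0. First row:
  (20 - 21.9043)·v_x + (-6)·v_y = 0, i.e. (-1.9043)·v_x + (-6)·v_y = 0,
  so v ∝ (b, λ_1 - a) = (-6, 1.9043); multiply by -1 so the first entry is positive: u = (6, -1.9043).
  ||u|| = √((6)² + (-1.9043)²) = √(39.6265) ≈ 6.295,
  v_1 = u/||u|| ≈ (0.9531, -0.3025) (||v_1|| = 1).

λ_1 = 21.9043,  λ_2 = 1.0957;  v_1 ≈ (0.9531, -0.3025)


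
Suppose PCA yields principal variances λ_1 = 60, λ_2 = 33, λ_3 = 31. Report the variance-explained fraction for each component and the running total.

Step 1 — total variance = trace(Sigma) = Σ λ_i = 60 + 33 + 31 = 124.

Step 2 — fraction explained by component i = λ_i / Σ λ:
  PC1: 60/124 = 0.4839
  PC2: 33/124 = 0.2661
  PC3: 31/124 = 0.25

Step 3 — cumulative fraction after k components = (λ_1 + ... + λ_k) / Σ λ:
  k = 1: 60/124 = 0.4839
  k = 2: (60 + 33)/124 = 93/124 = 0.75
  k = 3: (60 + 33 + 31)/124 = 124/124 = 1

Summary (fraction, with percent):

explained: PC1 0.4839 (48.39%), PC2 0.2661 (26.61%), PC3 0.25 (25%);  cumulative: 0.4839, 0.75, 1


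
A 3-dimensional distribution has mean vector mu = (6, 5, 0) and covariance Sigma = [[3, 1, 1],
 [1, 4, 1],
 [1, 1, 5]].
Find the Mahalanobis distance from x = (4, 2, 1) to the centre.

Step 1 — centre the observation: (x - mu) = (-2, -3, 1).

Step 2 — invert Sigma (cofactor / det for 3×3, or solve directly):
  Sigma^{-1} = [[0.38, -0.08, -0.06],
 [-0.08, 0.28, -0.04],
 [-0.06, -0.04, 0.22]].

Step 3 — form the quadratic (x - mu)^T · Sigma^{-1} · (x - mu):
  Sigma^{-1} · (x - mu) = (-0.58, -0.72, 0.46).
  (x - mu)^T · [Sigma^{-1} · (x - mu)] = (-2)·(-0.58) + (-3)·(-0.72) + (1)·(0.46) = 3.78.

Step 4 — take square root: d = √(3.78) ≈ 1.9442.

d(x, mu) = √(3.78) ≈ 1.9442


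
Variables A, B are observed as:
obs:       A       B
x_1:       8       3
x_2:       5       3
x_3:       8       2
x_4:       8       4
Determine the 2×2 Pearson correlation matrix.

Step 1 — column means:
  mean(A) = (8 + 5 + 8 + 8) / 4 = 29/4 = 7.25
  mean(B) = (3 + 3 + 2 + 4) / 4 = 12/4 = 3

Step 2 — sample variances and covariances s[i,j] = (1/(n-1)) · Σ_k (x_{k,i} - mean_i) · (x_{k,j} - mean_j), with n-1 = 3:
  s[A,A] = ((0.75)·(0.75) + (-2.25)·(-2.25) + (0.75)·(0.75) + (0.75)·(0.75)) / 3 = 6.75/3 = 2.25
  s[A,B] = ((0.75)·(0) + (-2.25)·(0) + (0.75)·(-1) + (0.75)·(1)) / 3 = 0/3 = 0
  s[B,B] = ((0)·(0) + (0)·(0) + (-1)·(-1) + (1)·(1)) / 3 = 2/3 = 0.6667
  Sample standard deviations s_i = √(s[i,i]):
  s(A) = √(2.25) = 1.5
  s(B) = √(0.6667) = 0.8165

Step 3 — r_{ij} = s_{ij} / (s_i · s_j):
  r[A,A] = 1 (diagonal).
  r[A,B] = 0 / (1.5 · 0.8165) = 0 / 1.2247 = 0
  r[B,B] = 1 (diagonal).

R is symmetric with unit diagonal. Assembling:

R = [[1, 0],
 [0, 1]]


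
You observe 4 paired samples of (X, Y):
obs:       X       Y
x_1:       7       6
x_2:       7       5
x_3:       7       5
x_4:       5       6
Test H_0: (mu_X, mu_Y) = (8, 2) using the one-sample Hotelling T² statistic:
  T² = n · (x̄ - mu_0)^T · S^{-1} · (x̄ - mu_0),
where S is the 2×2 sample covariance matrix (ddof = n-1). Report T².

Step 1 — sample mean vector:
  mean(X) = (7 + 7 + 7 + 5) / 4 = 26/4 = 6.5
  mean(Y) = (6 + 5 + 5 + 6) / 4 = 22/4 = 5.5
  x̄ = (6.5, 5.5),  deviation x̄ - mu_0 = (6.5, 5.5) - (8, 2) = (-1.5, 3.5).

Step 2 — sample covariance matrix, S[i,j] = (1/(n-1)) · Σ_k (x_{k,i} - mean_i) · (x_{k,j} - mean_j), divisor n-1 = 3:
  S[X,X] = ((0.5)·(0.5) + (0.5)·(0.5) + (0.5)·(0.5) + (-1.5)·(-1.5)) / 3 = 3/3 = 1
  S[X,Y] = ((0.5)·(0.5) + (0.5)·(-0.5) + (0.5)·(-0.5) + (-1.5)·(0.5)) / 3 = -1/3 = -0.3333
  S[Y,Y] = ((0.5)·(0.5) + (-0.5)·(-0.5) + (-0.5)·(-0.5) + (0.5)·(0.5)) / 3 = 1/3 = 0.3333
  S = [[1, -0.3333],
 [-0.3333, 0.3333]].

Step 3 — invert S. det(S) = 1·0.3333 - (-0.3333)² = 0.2222.
  S^{-1} = (1/det) · [[d, -b], [-b, a]] = [[1.5, 1.5],
 [1.5, 4.5]].

Step 4 — quadratic form (x̄ - mu_0)^T · S^{-1} · (x̄ - mu_0):
  S^{-1} · (x̄ - mu_0) = (3, 13.5),
  (x̄ - mu_0)^T · [...] = (-1.5)·(3) + (3.5)·(13.5) = 42.75.

Step 5 — scale by n: T² = 4 · 42.75 = 171.

T² ≈ 171


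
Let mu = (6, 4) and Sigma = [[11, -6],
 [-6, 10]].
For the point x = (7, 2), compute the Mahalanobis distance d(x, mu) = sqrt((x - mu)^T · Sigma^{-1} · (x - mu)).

Step 1 — centre the observation: (x - mu) = (1, -2).

Step 2 — invert Sigma. det(Sigma) = 11·10 - (-6)² = 74.
  Sigma^{-1} = (1/det) · [[d, -b], [-b, a]] = [[0.1351, 0.0811],
 [0.0811, 0.1486]].

Step 3 — form the quadratic (x - mu)^T · Sigma^{-1} · (x - mu):
  Sigma^{-1} · (x - mu) = (-0.027, -0.2162).
  (x - mu)^T · [Sigma^{-1} · (x - mu)] = (1)·(-0.027) + (-2)·(-0.2162) = 0.4054.

Step 4 — take square root: d = √(0.4054) ≈ 0.6367.

d(x, mu) = √(0.4054) ≈ 0.6367


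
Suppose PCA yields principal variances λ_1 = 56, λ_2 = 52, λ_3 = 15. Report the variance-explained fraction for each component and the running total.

Step 1 — total variance = trace(Sigma) = Σ λ_i = 56 + 52 + 15 = 123.

Step 2 — fraction explained by component i = λ_i / Σ λ:
  PC1: 56/123 = 0.4553
  PC2: 52/123 = 0.4228
  PC3: 15/123 = 0.122

Step 3 — cumulative fraction after k components = (λ_1 + ... + λ_k) / Σ λ:
  k = 1: 56/123 = 0.4553
  k = 2: (56 + 52)/123 = 108/123 = 0.878
  k = 3: (56 + 52 + 15)/123 = 123/123 = 1

Summary (fraction, with percent):

explained: PC1 0.4553 (45.53%), PC2 0.4228 (42.28%), PC3 0.122 (12.2%);  cumulative: 0.4553, 0.878, 1


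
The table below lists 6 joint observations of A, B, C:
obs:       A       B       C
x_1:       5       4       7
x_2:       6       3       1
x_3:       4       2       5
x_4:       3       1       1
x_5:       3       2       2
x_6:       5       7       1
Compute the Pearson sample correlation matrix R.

Step 1 — column means:
  mean(A) = (5 + 6 + 4 + 3 + 3 + 5) / 6 = 26/6 = 4.3333
  mean(B) = (4 + 3 + 2 + 1 + 2 + 7) / 6 = 19/6 = 3.1667
  mean(C) = (7 + 1 + 5 + 1 + 2 + 1) / 6 = 17/6 = 2.8333

Step 2 — sample variances and covariances s[i,j] = (1/(n-1)) · Σ_k (x_{k,i} - mean_i) · (x_{k,j} - mean_j), with n-1 = 5:
  s[A,A] = ((0.6667)·(0.6667) + (1.6667)·(1.6667) + (-0.3333)·(-0.3333) + (-1.3333)·(-1.3333) + (-1.3333)·(-1.3333) + (0.6667)·(0.6667)) / 5 = 7.3333/5 = 1.4667
  s[A,B] = ((0.6667)·(0.8333) + (1.6667)·(-0.1667) + (-0.3333)·(-1.1667) + (-1.3333)·(-2.1667) + (-1.3333)·(-1.1667) + (0.6667)·(3.8333)) / 5 = 7.6667/5 = 1.5333
  s[A,C] = ((0.6667)·(4.1667) + (1.6667)·(-1.8333) + (-0.3333)·(2.1667) + (-1.3333)·(-1.8333) + (-1.3333)·(-0.8333) + (0.6667)·(-1.8333)) / 5 = 1.3333/5 = 0.2667
  s[B,B] = ((0.8333)·(0.8333) + (-0.1667)·(-0.1667) + (-1.1667)·(-1.1667) + (-2.1667)·(-2.1667) + (-1.1667)·(-1.1667) + (3.8333)·(3.8333)) / 5 = 22.8333/5 = 4.5667
  s[B,C] = ((0.8333)·(4.1667) + (-0.1667)·(-1.8333) + (-1.1667)·(2.1667) + (-2.1667)·(-1.8333) + (-1.1667)·(-0.8333) + (3.8333)·(-1.8333)) / 5 = -0.8333/5 = -0.1667
  s[C,C] = ((4.1667)·(4.1667) + (-1.8333)·(-1.8333) + (2.1667)·(2.1667) + (-1.8333)·(-1.8333) + (-0.8333)·(-0.8333) + (-1.8333)·(-1.8333)) / 5 = 32.8333/5 = 6.5667
  Sample standard deviations s_i = √(s[i,i]):
  s(A) = √(1.4667) = 1.2111
  s(B) = √(4.5667) = 2.137
  s(C) = √(6.5667) = 2.5626

Step 3 — r_{ij} = s_{ij} / (s_i · s_j):
  r[A,A] = 1 (diagonal).
  r[A,B] = 1.5333 / (1.2111 · 2.137) = 1.5333 / 2.588 = 0.5925
  r[A,C] = 0.2667 / (1.2111 · 2.5626) = 0.2667 / 3.1034 = 0.0859
  r[B,B] = 1 (diagonal).
  r[B,C] = -0.1667 / (2.137 · 2.5626) = -0.1667 / 5.4761 = -0.0304
  r[C,C] = 1 (diagonal).

R is symmetric with unit diagonal. Assembling:

R = [[1, 0.5925, 0.0859],
 [0.5925, 1, -0.0304],
 [0.0859, -0.0304, 1]]


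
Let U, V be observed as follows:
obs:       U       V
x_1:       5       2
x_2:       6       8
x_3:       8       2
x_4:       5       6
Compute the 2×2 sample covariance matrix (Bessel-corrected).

Step 1 — column means:
  mean(U) = (5 + 6 + 8 + 5) / 4 = 24/4 = 6
  mean(V) = (2 + 8 + 2 + 6) / 4 = 18/4 = 4.5

Step 2 — sample covariance S[i,j] = (1/(n-1)) · Σ_k (x_{k,i} - mean_i) · (x_{k,j} - mean_j), with n-1 = 3.
  S[U,U] = ((-1)·(-1) + (0)·(0) + (2)·(2) + (-1)·(-1)) / 3 = 6/3 = 2
  S[U,V] = ((-1)·(-2.5) + (0)·(3.5) + (2)·(-2.5) + (-1)·(1.5)) / 3 = -4/3 = -1.3333
  S[V,V] = ((-2.5)·(-2.5) + (3.5)·(3.5) + (-2.5)·(-2.5) + (1.5)·(1.5)) / 3 = 27/3 = 9

S is symmetric (S[j,i] = S[i,j]). Assembling:

S = [[2, -1.3333],
 [-1.3333, 9]]


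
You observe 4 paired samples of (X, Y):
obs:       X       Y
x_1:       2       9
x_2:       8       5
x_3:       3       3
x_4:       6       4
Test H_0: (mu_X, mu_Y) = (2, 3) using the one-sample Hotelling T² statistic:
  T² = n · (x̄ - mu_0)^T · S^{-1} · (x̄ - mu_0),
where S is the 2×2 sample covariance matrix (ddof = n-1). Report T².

Step 1 — sample mean vector:
  mean(X) = (2 + 8 + 3 + 6) / 4 = 19/4 = 4.75
  mean(Y) = (9 + 5 + 3 + 4) / 4 = 21/4 = 5.25
  x̄ = (4.75, 5.25),  deviation x̄ - mu_0 = (4.75, 5.25) - (2, 3) = (2.75, 2.25).

Step 2 — sample covariance matrix, S[i,j] = (1/(n-1)) · Σ_k (x_{k,i} - mean_i) · (x_{k,j} - mean_j), divisor n-1 = 3:
  S[X,X] = ((-2.75)·(-2.75) + (3.25)·(3.25) + (-1.75)·(-1.75) + (1.25)·(1.25)) / 3 = 22.75/3 = 7.5833
  S[X,Y] = ((-2.75)·(3.75) + (3.25)·(-0.25) + (-1.75)·(-2.25) + (1.25)·(-1.25)) / 3 = -8.75/3 = -2.9167
  S[Y,Y] = ((3.75)·(3.75) + (-0.25)·(-0.25) + (-2.25)·(-2.25) + (-1.25)·(-1.25)) / 3 = 20.75/3 = 6.9167
  S = [[7.5833, -2.9167],
 [-2.9167, 6.9167]].

Step 3 — invert S. det(S) = 7.5833·6.9167 - (-2.9167)² = 43.9444.
  S^{-1} = (1/det) · [[d, -b], [-b, a]] = [[0.1574, 0.0664],
 [0.0664, 0.1726]].

Step 4 — quadratic form (x̄ - mu_0)^T · S^{-1} · (x̄ - mu_0):
  S^{-1} · (x̄ - mu_0) = (0.5822, 0.5708),
  (x̄ - mu_0)^T · [...] = (2.75)·(0.5822) + (2.25)·(0.5708) = 2.8853.

Step 5 — scale by n: T² = 4 · 2.8853 = 11.5411.

T² ≈ 11.5411


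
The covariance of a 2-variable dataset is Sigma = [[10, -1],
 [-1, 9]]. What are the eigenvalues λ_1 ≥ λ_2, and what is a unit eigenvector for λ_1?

Step 1 — characteristic polynomial of 2×2 Sigma:
  det(Sigma - λI) = λ² - trace · λ + det = 0.
  trace = 10 + 9 = 19, det = 10·9 - (-1)² = 89.
Step 2 — discriminant:
  Δ = trace² - 4·det = 361 - 356 = 5.
Step 3 — eigenvalues:
  λ = (trace ± √Δ)/2 = (19 ± 2.2361)/2,
  λ_1 = 10.618,  λ_2 = 8.382.

Step 4 — unit eigenvector for λ_1: solve (Sigma - λ_1 I)v = 0. First row:
  (10 - 10.618)·v_x + (-1)·v_y = 0, i.e. (-0.618)·v_x + (-1)·v_y = 0,
  so v ∝ (b, λ_1 - a) = (-1, 0.618); multiply by -1 so the first entry is positive: u = (1, -0.618).
  ||u|| = √((1)² + (-0.618)²) = √(1.382) ≈ 1.1756,
  v_1 = u/||u|| ≈ (0.8507, -0.5257) (||v_1|| = 1).

λ_1 = 10.618,  λ_2 = 8.382;  v_1 ≈ (0.8507, -0.5257)


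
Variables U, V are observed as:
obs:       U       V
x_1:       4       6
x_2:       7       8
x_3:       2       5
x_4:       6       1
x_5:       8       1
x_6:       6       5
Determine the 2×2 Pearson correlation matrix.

Step 1 — column means:
  mean(U) = (4 + 7 + 2 + 6 + 8 + 6) / 6 = 33/6 = 5.5
  mean(V) = (6 + 8 + 5 + 1 + 1 + 5) / 6 = 26/6 = 4.3333

Step 2 — sample variances and covariances s[i,j] = (1/(n-1)) · Σ_k (x_{k,i} - mean_i) · (x_{k,j} - mean_j), with n-1 = 5:
  s[U,U] = ((-1.5)·(-1.5) + (1.5)·(1.5) + (-3.5)·(-3.5) + (0.5)·(0.5) + (2.5)·(2.5) + (0.5)·(0.5)) / 5 = 23.5/5 = 4.7
  s[U,V] = ((-1.5)·(1.6667) + (1.5)·(3.6667) + (-3.5)·(0.6667) + (0.5)·(-3.3333) + (2.5)·(-3.3333) + (0.5)·(0.6667)) / 5 = -9/5 = -1.8
  s[V,V] = ((1.6667)·(1.6667) + (3.6667)·(3.6667) + (0.6667)·(0.6667) + (-3.3333)·(-3.3333) + (-3.3333)·(-3.3333) + (0.6667)·(0.6667)) / 5 = 39.3333/5 = 7.8667
  Sample standard deviations s_i = √(s[i,i]):
  s(U) = √(4.7) = 2.1679
  s(V) = √(7.8667) = 2.8048

Step 3 — r_{ij} = s_{ij} / (s_i · s_j):
  r[U,U] = 1 (diagonal).
  r[U,V] = -1.8 / (2.1679 · 2.8048) = -1.8 / 6.0806 = -0.296
  r[V,V] = 1 (diagonal).

R is symmetric with unit diagonal. Assembling:

R = [[1, -0.296],
 [-0.296, 1]]


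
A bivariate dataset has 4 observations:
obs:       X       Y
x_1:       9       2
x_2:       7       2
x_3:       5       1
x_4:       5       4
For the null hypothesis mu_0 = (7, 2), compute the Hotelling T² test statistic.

Step 1 — sample mean vector:
  mean(X) = (9 + 7 + 5 + 5) / 4 = 26/4 = 6.5
  mean(Y) = (2 + 2 + 1 + 4) / 4 = 9/4 = 2.25
  x̄ = (6.5, 2.25),  deviation x̄ - mu_0 = (6.5, 2.25) - (7, 2) = (-0.5, 0.25).

Step 2 — sample covariance matrix, S[i,j] = (1/(n-1)) · Σ_k (x_{k,i} - mean_i) · (x_{k,j} - mean_j), divisor n-1 = 3:
  S[X,X] = ((2.5)·(2.5) + (0.5)·(0.5) + (-1.5)·(-1.5) + (-1.5)·(-1.5)) / 3 = 11/3 = 3.6667
  S[X,Y] = ((2.5)·(-0.25) + (0.5)·(-0.25) + (-1.5)·(-1.25) + (-1.5)·(1.75)) / 3 = -1.5/3 = -0.5
  S[Y,Y] = ((-0.25)·(-0.25) + (-0.25)·(-0.25) + (-1.25)·(-1.25) + (1.75)·(1.75)) / 3 = 4.75/3 = 1.5833
  S = [[3.6667, -0.5],
 [-0.5, 1.5833]].

Step 3 — invert S. det(S) = 3.6667·1.5833 - (-0.5)² = 5.5556.
  S^{-1} = (1/det) · [[d, -b], [-b, a]] = [[0.285, 0.09],
 [0.09, 0.66]].

Step 4 — quadratic form (x̄ - mu_0)^T · S^{-1} · (x̄ - mu_0):
  S^{-1} · (x̄ - mu_0) = (-0.12, 0.12),
  (x̄ - mu_0)^T · [...] = (-0.5)·(-0.12) + (0.25)·(0.12) = 0.09.

Step 5 — scale by n: T² = 4 · 0.09 = 0.36.

T² ≈ 0.36


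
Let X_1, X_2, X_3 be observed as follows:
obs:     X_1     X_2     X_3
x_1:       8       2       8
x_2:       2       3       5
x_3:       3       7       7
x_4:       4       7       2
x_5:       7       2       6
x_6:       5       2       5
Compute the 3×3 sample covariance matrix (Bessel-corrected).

Step 1 — column means:
  mean(X_1) = (8 + 2 + 3 + 4 + 7 + 5) / 6 = 29/6 = 4.8333
  mean(X_2) = (2 + 3 + 7 + 7 + 2 + 2) / 6 = 23/6 = 3.8333
  mean(X_3) = (8 + 5 + 7 + 2 + 6 + 5) / 6 = 33/6 = 5.5

Step 2 — sample covariance S[i,j] = (1/(n-1)) · Σ_k (x_{k,i} - mean_i) · (x_{k,j} - mean_j), with n-1 = 5.
  S[X_1,X_1] = ((3.1667)·(3.1667) + (-2.8333)·(-2.8333) + (-1.8333)·(-1.8333) + (-0.8333)·(-0.8333) + (2.1667)·(2.1667) + (0.1667)·(0.1667)) / 5 = 26.8333/5 = 5.3667
  S[X_1,X_2] = ((3.1667)·(-1.8333) + (-2.8333)·(-0.8333) + (-1.8333)·(3.1667) + (-0.8333)·(3.1667) + (2.1667)·(-1.8333) + (0.1667)·(-1.8333)) / 5 = -16.1667/5 = -3.2333
  S[X_1,X_3] = ((3.1667)·(2.5) + (-2.8333)·(-0.5) + (-1.8333)·(1.5) + (-0.8333)·(-3.5) + (2.1667)·(0.5) + (0.1667)·(-0.5)) / 5 = 10.5/5 = 2.1
  S[X_2,X_2] = ((-1.8333)·(-1.8333) + (-0.8333)·(-0.8333) + (3.1667)·(3.1667) + (3.1667)·(3.1667) + (-1.8333)·(-1.8333) + (-1.8333)·(-1.8333)) / 5 = 30.8333/5 = 6.1667
  S[X_2,X_3] = ((-1.8333)·(2.5) + (-0.8333)·(-0.5) + (3.1667)·(1.5) + (3.1667)·(-3.5) + (-1.8333)·(0.5) + (-1.8333)·(-0.5)) / 5 = -10.5/5 = -2.1
  S[X_3,X_3] = ((2.5)·(2.5) + (-0.5)·(-0.5) + (1.5)·(1.5) + (-3.5)·(-3.5) + (0.5)·(0.5) + (-0.5)·(-0.5)) / 5 = 21.5/5 = 4.3

S is symmetric (S[j,i] = S[i,j]). Assembling:

S = [[5.3667, -3.2333, 2.1],
 [-3.2333, 6.1667, -2.1],
 [2.1, -2.1, 4.3]]


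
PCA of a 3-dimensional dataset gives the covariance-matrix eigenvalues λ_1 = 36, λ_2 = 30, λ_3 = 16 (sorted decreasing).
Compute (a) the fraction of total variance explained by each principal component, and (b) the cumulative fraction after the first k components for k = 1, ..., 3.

Step 1 — total variance = trace(Sigma) = Σ λ_i = 36 + 30 + 16 = 82.

Step 2 — fraction explained by component i = λ_i / Σ λ:
  PC1: 36/82 = 0.439
  PC2: 30/82 = 0.3659
  PC3: 16/82 = 0.1951

Step 3 — cumulative fraction after k components = (λ_1 + ... + λ_k) / Σ λ:
  k = 1: 36/82 = 0.439
  k = 2: (36 + 30)/82 = 66/82 = 0.8049
  k = 3: (36 + 30 + 16)/82 = 82/82 = 1

Summary (fraction, with percent):

explained: PC1 0.439 (43.9%), PC2 0.3659 (36.59%), PC3 0.1951 (19.51%);  cumulative: 0.439, 0.8049, 1


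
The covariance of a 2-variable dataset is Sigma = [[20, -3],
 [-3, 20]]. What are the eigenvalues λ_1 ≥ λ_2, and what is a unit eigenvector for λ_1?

Step 1 — characteristic polynomial of 2×2 Sigma:
  det(Sigma - λI) = λ² - trace · λ + det = 0.
  trace = 20 + 20 = 40, det = 20·20 - (-3)² = 391.
Step 2 — discriminant:
  Δ = trace² - 4·det = 1600 - 1564 = 36.
Step 3 — eigenvalues:
  λ = (trace ± √Δ)/2 = (40 ± 6)/2,
  λ_1 = 23,  λ_2 = 17.

Step 4 — unit eigenvector for λ_1: solve (Sigma - λ_1 I)v = 0. First row:
  (20 - 23)·v_x + (-3)·v_y = 0, i.e. (-3)·v_x + (-3)·v_y = 0,
  so v ∝ (b, λ_1 - a) = (-3, 3); multiply by -1 so the first entry is positive: u = (3, -3).
  ||u|| = √((3)² + (-3)²) = √(18) ≈ 4.2426,
  v_1 = u/||u|| ≈ (0.7071, -0.7071) (||v_1|| = 1).

λ_1 = 23,  λ_2 = 17;  v_1 ≈ (0.7071, -0.7071)


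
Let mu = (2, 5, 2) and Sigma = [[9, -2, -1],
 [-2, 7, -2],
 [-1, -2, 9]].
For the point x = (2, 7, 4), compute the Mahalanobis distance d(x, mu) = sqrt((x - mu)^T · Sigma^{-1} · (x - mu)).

Step 1 — centre the observation: (x - mu) = (0, 2, 2).

Step 2 — invert Sigma (cofactor / det for 3×3, or solve directly):
  Sigma^{-1} = [[0.1229, 0.0417, 0.0229],
 [0.0417, 0.1667, 0.0417],
 [0.0229, 0.0417, 0.1229]].

Step 3 — form the quadratic (x - mu)^T · Sigma^{-1} · (x - mu):
  Sigma^{-1} · (x - mu) = (0.1292, 0.4167, 0.3292).
  (x - mu)^T · [Sigma^{-1} · (x - mu)] = (0)·(0.1292) + (2)·(0.4167) + (2)·(0.3292) = 1.4917.

Step 4 — take square root: d = √(1.4917) ≈ 1.2213.

d(x, mu) = √(1.4917) ≈ 1.2213


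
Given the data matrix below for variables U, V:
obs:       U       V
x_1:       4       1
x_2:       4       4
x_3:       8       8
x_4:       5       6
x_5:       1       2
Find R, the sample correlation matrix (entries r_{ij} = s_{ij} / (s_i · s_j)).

Step 1 — column means:
  mean(U) = (4 + 4 + 8 + 5 + 1) / 5 = 22/5 = 4.4
  mean(V) = (1 + 4 + 8 + 6 + 2) / 5 = 21/5 = 4.2

Step 2 — sample variances and covariances s[i,j] = (1/(n-1)) · Σ_k (x_{k,i} - mean_i) · (x_{k,j} - mean_j), with n-1 = 4:
  s[U,U] = ((-0.4)·(-0.4) + (-0.4)·(-0.4) + (3.6)·(3.6) + (0.6)·(0.6) + (-3.4)·(-3.4)) / 4 = 25.2/4 = 6.3
  s[U,V] = ((-0.4)·(-3.2) + (-0.4)·(-0.2) + (3.6)·(3.8) + (0.6)·(1.8) + (-3.4)·(-2.2)) / 4 = 23.6/4 = 5.9
  s[V,V] = ((-3.2)·(-3.2) + (-0.2)·(-0.2) + (3.8)·(3.8) + (1.8)·(1.8) + (-2.2)·(-2.2)) / 4 = 32.8/4 = 8.2
  Sample standard deviations s_i = √(s[i,i]):
  s(U) = √(6.3) = 2.51
  s(V) = √(8.2) = 2.8636

Step 3 — r_{ij} = s_{ij} / (s_i · s_j):
  r[U,U] = 1 (diagonal).
  r[U,V] = 5.9 / (2.51 · 2.8636) = 5.9 / 7.1875 = 0.8209
  r[V,V] = 1 (diagonal).

R is symmetric with unit diagonal. Assembling:

R = [[1, 0.8209],
 [0.8209, 1]]


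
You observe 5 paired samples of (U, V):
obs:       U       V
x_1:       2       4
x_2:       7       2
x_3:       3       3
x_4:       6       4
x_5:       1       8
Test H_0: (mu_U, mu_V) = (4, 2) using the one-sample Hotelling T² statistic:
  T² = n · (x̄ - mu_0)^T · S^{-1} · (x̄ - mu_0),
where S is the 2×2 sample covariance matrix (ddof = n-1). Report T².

Step 1 — sample mean vector:
  mean(U) = (2 + 7 + 3 + 6 + 1) / 5 = 19/5 = 3.8
  mean(V) = (4 + 2 + 3 + 4 + 8) / 5 = 21/5 = 4.2
  x̄ = (3.8, 4.2),  deviation x̄ - mu_0 = (3.8, 4.2) - (4, 2) = (-0.2, 2.2).

Step 2 — sample covariance matrix, S[i,j] = (1/(n-1)) · Σ_k (x_{k,i} - mean_i) · (x_{k,j} - mean_j), divisor n-1 = 4:
  S[U,U] = ((-1.8)·(-1.8) + (3.2)·(3.2) + (-0.8)·(-0.8) + (2.2)·(2.2) + (-2.8)·(-2.8)) / 4 = 26.8/4 = 6.7
  S[U,V] = ((-1.8)·(-0.2) + (3.2)·(-2.2) + (-0.8)·(-1.2) + (2.2)·(-0.2) + (-2.8)·(3.8)) / 4 = -16.8/4 = -4.2
  S[V,V] = ((-0.2)·(-0.2) + (-2.2)·(-2.2) + (-1.2)·(-1.2) + (-0.2)·(-0.2) + (3.8)·(3.8)) / 4 = 20.8/4 = 5.2
  S = [[6.7, -4.2],
 [-4.2, 5.2]].

Step 3 — invert S. det(S) = 6.7·5.2 - (-4.2)² = 17.2.
  S^{-1} = (1/det) · [[d, -b], [-b, a]] = [[0.3023, 0.2442],
 [0.2442, 0.3895]].

Step 4 — quadratic form (x̄ - mu_0)^T · S^{-1} · (x̄ - mu_0):
  S^{-1} · (x̄ - mu_0) = (0.4767, 0.8081),
  (x̄ - mu_0)^T · [...] = (-0.2)·(0.4767) + (2.2)·(0.8081) = 1.6826.

Step 5 — scale by n: T² = 5 · 1.6826 = 8.4128.

T² ≈ 8.4128


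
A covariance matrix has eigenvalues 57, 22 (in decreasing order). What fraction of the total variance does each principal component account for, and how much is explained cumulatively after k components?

Step 1 — total variance = trace(Sigma) = Σ λ_i = 57 + 22 = 79.

Step 2 — fraction explained by component i = λ_i / Σ λ:
  PC1: 57/79 = 0.7215
  PC2: 22/79 = 0.2785

Step 3 — cumulative fraction after k components = (λ_1 + ... + λ_k) / Σ λ:
  k = 1: 57/79 = 0.7215
  k = 2: (57 + 22)/79 = 79/79 = 1

Summary (fraction, with percent):

explained: PC1 0.7215 (72.15%), PC2 0.2785 (27.85%);  cumulative: 0.7215, 1


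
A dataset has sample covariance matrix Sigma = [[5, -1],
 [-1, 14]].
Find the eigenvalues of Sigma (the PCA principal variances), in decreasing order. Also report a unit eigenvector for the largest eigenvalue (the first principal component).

Step 1 — characteristic polynomial of 2×2 Sigma:
  det(Sigma - λI) = λ² - trace · λ + det = 0.
  trace = 5 + 14 = 19, det = 5·14 - (-1)² = 69.
Step 2 — discriminant:
  Δ = trace² - 4·det = 361 - 276 = 85.
Step 3 — eigenvalues:
  λ = (trace ± √Δ)/2 = (19 ± 9.2195)/2,
  λ_1 = 14.1098,  λ_2 = 4.8902.

Step 4 — unit eigenvector for λ_1: solve (Sigma - λ_1 I)v = 0. First row:
  (5 - 14.1098)·v_x + (-1)·v_y = 0, i.e. (-9.1098)·v_x + (-1)·v_y = 0,
  so v ∝ (b, λ_1 - a) = (-1, 9.1098); multiply by -1 so the first entry is positive: u = (1, -9.1098).
  ||u|| = √((1)² + (-9.1098)²) = √(83.988) ≈ 9.1645,
  v_1 = u/||u|| ≈ (0.1091, -0.994) (||v_1|| = 1).

λ_1 = 14.1098,  λ_2 = 4.8902;  v_1 ≈ (0.1091, -0.994)


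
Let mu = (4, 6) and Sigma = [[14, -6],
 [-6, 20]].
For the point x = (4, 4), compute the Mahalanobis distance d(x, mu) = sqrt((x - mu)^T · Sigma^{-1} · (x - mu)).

Step 1 — centre the observation: (x - mu) = (0, -2).

Step 2 — invert Sigma. det(Sigma) = 14·20 - (-6)² = 244.
  Sigma^{-1} = (1/det) · [[d, -b], [-b, a]] = [[0.082, 0.0246],
 [0.0246, 0.0574]].

Step 3 — form the quadratic (x - mu)^T · Sigma^{-1} · (x - mu):
  Sigma^{-1} · (x - mu) = (-0.0492, -0.1148).
  (x - mu)^T · [Sigma^{-1} · (x - mu)] = (0)·(-0.0492) + (-2)·(-0.1148) = 0.2295.

Step 4 — take square root: d = √(0.2295) ≈ 0.4791.

d(x, mu) = √(0.2295) ≈ 0.4791


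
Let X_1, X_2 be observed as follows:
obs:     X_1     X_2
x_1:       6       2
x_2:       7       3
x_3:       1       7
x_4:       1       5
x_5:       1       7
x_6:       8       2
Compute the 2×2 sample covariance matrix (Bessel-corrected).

Step 1 — column means:
  mean(X_1) = (6 + 7 + 1 + 1 + 1 + 8) / 6 = 24/6 = 4
  mean(X_2) = (2 + 3 + 7 + 5 + 7 + 2) / 6 = 26/6 = 4.3333

Step 2 — sample covariance S[i,j] = (1/(n-1)) · Σ_k (x_{k,i} - mean_i) · (x_{k,j} - mean_j), with n-1 = 5.
  S[X_1,X_1] = ((2)·(2) + (3)·(3) + (-3)·(-3) + (-3)·(-3) + (-3)·(-3) + (4)·(4)) / 5 = 56/5 = 11.2
  S[X_1,X_2] = ((2)·(-2.3333) + (3)·(-1.3333) + (-3)·(2.6667) + (-3)·(0.6667) + (-3)·(2.6667) + (4)·(-2.3333)) / 5 = -36/5 = -7.2
  S[X_2,X_2] = ((-2.3333)·(-2.3333) + (-1.3333)·(-1.3333) + (2.6667)·(2.6667) + (0.6667)·(0.6667) + (2.6667)·(2.6667) + (-2.3333)·(-2.3333)) / 5 = 27.3333/5 = 5.4667

S is symmetric (S[j,i] = S[i,j]). Assembling:

S = [[11.2, -7.2],
 [-7.2, 5.4667]]


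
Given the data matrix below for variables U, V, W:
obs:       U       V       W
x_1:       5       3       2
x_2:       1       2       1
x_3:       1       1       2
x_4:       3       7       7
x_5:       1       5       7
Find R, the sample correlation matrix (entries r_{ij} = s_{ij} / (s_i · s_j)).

Step 1 — column means:
  mean(U) = (5 + 1 + 1 + 3 + 1) / 5 = 11/5 = 2.2
  mean(V) = (3 + 2 + 1 + 7 + 5) / 5 = 18/5 = 3.6
  mean(W) = (2 + 1 + 2 + 7 + 7) / 5 = 19/5 = 3.8

Step 2 — sample variances and covariances s[i,j] = (1/(n-1)) · Σ_k (x_{k,i} - mean_i) · (x_{k,j} - mean_j), with n-1 = 4:
  s[U,U] = ((2.8)·(2.8) + (-1.2)·(-1.2) + (-1.2)·(-1.2) + (0.8)·(0.8) + (-1.2)·(-1.2)) / 4 = 12.8/4 = 3.2
  s[U,V] = ((2.8)·(-0.6) + (-1.2)·(-1.6) + (-1.2)·(-2.6) + (0.8)·(3.4) + (-1.2)·(1.4)) / 4 = 4.4/4 = 1.1
  s[U,W] = ((2.8)·(-1.8) + (-1.2)·(-2.8) + (-1.2)·(-1.8) + (0.8)·(3.2) + (-1.2)·(3.2)) / 4 = -0.8/4 = -0.2
  s[V,V] = ((-0.6)·(-0.6) + (-1.6)·(-1.6) + (-2.6)·(-2.6) + (3.4)·(3.4) + (1.4)·(1.4)) / 4 = 23.2/4 = 5.8
  s[V,W] = ((-0.6)·(-1.8) + (-1.6)·(-2.8) + (-2.6)·(-1.8) + (3.4)·(3.2) + (1.4)·(3.2)) / 4 = 25.6/4 = 6.4
  s[W,W] = ((-1.8)·(-1.8) + (-2.8)·(-2.8) + (-1.8)·(-1.8) + (3.2)·(3.2) + (3.2)·(3.2)) / 4 = 34.8/4 = 8.7
  Sample standard deviations s_i = √(s[i,i]):
  s(U) = √(3.2) = 1.7889
  s(V) = √(5.8) = 2.4083
  s(W) = √(8.7) = 2.9496

Step 3 — r_{ij} = s_{ij} / (s_i · s_j):
  r[U,U] = 1 (diagonal).
  r[U,V] = 1.1 / (1.7889 · 2.4083) = 1.1 / 4.3081 = 0.2553
  r[U,W] = -0.2 / (1.7889 · 2.9496) = -0.2 / 5.2764 = -0.0379
  r[V,V] = 1 (diagonal).
  r[V,W] = 6.4 / (2.4083 · 2.9496) = 6.4 / 7.1035 = 0.901
  r[W,W] = 1 (diagonal).

R is symmetric with unit diagonal. Assembling:

R = [[1, 0.2553, -0.0379],
 [0.2553, 1, 0.901],
 [-0.0379, 0.901, 1]]


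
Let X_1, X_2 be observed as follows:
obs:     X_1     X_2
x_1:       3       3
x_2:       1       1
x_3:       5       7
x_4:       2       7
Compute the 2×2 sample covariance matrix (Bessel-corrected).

Step 1 — column means:
  mean(X_1) = (3 + 1 + 5 + 2) / 4 = 11/4 = 2.75
  mean(X_2) = (3 + 1 + 7 + 7) / 4 = 18/4 = 4.5

Step 2 — sample covariance S[i,j] = (1/(n-1)) · Σ_k (x_{k,i} - mean_i) · (x_{k,j} - mean_j), with n-1 = 3.
  S[X_1,X_1] = ((0.25)·(0.25) + (-1.75)·(-1.75) + (2.25)·(2.25) + (-0.75)·(-0.75)) / 3 = 8.75/3 = 2.9167
  S[X_1,X_2] = ((0.25)·(-1.5) + (-1.75)·(-3.5) + (2.25)·(2.5) + (-0.75)·(2.5)) / 3 = 9.5/3 = 3.1667
  S[X_2,X_2] = ((-1.5)·(-1.5) + (-3.5)·(-3.5) + (2.5)·(2.5) + (2.5)·(2.5)) / 3 = 27/3 = 9

S is symmetric (S[j,i] = S[i,j]). Assembling:

S = [[2.9167, 3.1667],
 [3.1667, 9]]
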